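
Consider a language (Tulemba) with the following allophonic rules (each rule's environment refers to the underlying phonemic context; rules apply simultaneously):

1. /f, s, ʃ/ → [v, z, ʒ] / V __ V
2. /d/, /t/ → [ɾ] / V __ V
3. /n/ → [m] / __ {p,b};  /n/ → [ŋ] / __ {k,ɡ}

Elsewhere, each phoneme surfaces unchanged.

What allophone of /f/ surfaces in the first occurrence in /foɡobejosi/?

/f/ (word-initial) is in the target of rule 1 but the environment (between two vowels) is not met → [f].

[f]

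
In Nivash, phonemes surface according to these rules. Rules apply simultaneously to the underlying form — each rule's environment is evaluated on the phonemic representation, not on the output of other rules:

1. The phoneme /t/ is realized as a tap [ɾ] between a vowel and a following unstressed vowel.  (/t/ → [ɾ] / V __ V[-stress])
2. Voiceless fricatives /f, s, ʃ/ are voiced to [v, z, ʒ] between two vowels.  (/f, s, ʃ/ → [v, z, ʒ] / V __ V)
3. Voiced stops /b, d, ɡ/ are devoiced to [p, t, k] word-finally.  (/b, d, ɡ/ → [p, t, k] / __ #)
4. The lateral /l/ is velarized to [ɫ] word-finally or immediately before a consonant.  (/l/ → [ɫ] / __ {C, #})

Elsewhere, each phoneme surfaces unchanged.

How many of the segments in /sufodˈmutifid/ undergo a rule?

Segments that undergo a rule: /f/ → [v] (rule 2); /t/ → [ɾ] (rule 1); /f/ → [v] (rule 2); /d/ → [t] (rule 3).
All other segments surface unchanged.

4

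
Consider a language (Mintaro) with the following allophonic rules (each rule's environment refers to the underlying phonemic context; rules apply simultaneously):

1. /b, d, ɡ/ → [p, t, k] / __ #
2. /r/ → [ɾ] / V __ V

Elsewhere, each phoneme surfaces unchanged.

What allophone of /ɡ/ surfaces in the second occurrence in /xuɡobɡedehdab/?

/ɡ/ (between /b/ and /e/) fails the environment for rule 1, so it stays [ɡ].

[ɡ]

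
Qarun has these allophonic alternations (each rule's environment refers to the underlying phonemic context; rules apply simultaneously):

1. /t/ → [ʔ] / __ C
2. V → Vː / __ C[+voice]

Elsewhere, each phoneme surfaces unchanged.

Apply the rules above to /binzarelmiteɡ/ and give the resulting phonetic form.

Rule 2 applies to /i/ (between /b/ and /n/: before a voiced consonant) → [iː].
/a/ meets the environment for rule 2 (before a voiced consonant) → [aː].
/e/ (between /r/ and /l/): before a voiced consonant, so rule 2 applies → [eː].
/i/ (between /m/ and /t/): rule 2 targets it, but not before a voiced consonant → unchanged [i].
/t/ (between /i/ and /e/): rule 1 targets it, but not immediately before a consonant → unchanged [t].
Rule 2 applies to /e/ (between /t/ and /ɡ/: before a voiced consonant) → [eː].

[biːnzaːreːlmiteːɡ]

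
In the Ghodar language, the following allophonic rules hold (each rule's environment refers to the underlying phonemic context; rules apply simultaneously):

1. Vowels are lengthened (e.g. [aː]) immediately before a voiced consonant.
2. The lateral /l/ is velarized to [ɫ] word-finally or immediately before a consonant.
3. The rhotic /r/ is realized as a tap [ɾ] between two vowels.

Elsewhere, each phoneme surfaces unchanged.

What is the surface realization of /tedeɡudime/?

/t/ (word-initial) is unaffected → [t].
Rule 1 applies to /e/ (between /t/ and /d/: before a voiced consonant) → [eː].
/d/ — not in any rule's target class → [d].
/e/ meets the environment for rule 1 (before a voiced consonant) → [eː].
/ɡ/ (between /e/ and /u/): no rule targets it → [ɡ].
/u/ meets the environment for rule 1 (before a voiced consonant) → [uː].
/d/ stays [d].
/i/ (between /d/ and /m/) occurs before a voiced consonant → [iː] by rule 1.
/m/ stays [m].
/e/ (word-final) is in the target of rule 1 but the environment (before a voiced consonant) is not met → [e].

[teːdeːɡuːdiːme]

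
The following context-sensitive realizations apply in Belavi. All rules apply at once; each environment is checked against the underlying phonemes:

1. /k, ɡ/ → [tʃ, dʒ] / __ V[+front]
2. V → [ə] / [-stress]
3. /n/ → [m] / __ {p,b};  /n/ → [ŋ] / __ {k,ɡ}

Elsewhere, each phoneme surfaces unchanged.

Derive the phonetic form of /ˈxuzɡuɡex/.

/x/ (word-initial) is unaffected → [x].
/u/ (between /x/ and /z/) fails the environment for rule 2, so it stays [u].
/z/ — not in any rule's target class → [z].
/ɡ/ (between /z/ and /u/) fails the environment for rule 1, so it stays [ɡ].
/u/ — between /ɡ/ and /ɡ/, in an unstressed syllable — surfaces as [ə] (rule 2).
/ɡ/ — between /u/ and /e/, before a front vowel — surfaces as [dʒ] (rule 1).
/e/ (between /ɡ/ and /x/): in an unstressed syllable, so rule 2 applies → [ə].
/x/ (word-final) is unaffected → [x].

[ˈxuzɡədʒəx]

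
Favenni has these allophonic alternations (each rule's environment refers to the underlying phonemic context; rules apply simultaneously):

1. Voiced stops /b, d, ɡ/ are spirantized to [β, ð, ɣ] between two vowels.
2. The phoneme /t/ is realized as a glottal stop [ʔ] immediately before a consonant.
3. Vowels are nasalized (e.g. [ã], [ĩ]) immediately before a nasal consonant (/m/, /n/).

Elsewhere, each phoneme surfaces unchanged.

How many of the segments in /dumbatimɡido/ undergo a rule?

Segments that undergo a rule: /u/ → [ũ] (rule 3); /i/ → [ĩ] (rule 3); /d/ → [ð] (rule 1).
All other segments surface unchanged.

3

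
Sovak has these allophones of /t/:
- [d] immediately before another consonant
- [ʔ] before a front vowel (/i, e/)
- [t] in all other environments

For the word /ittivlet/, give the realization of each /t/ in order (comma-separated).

Occurrence 1 (position 2): immediately before another consonant → [d].
Occurrence 2 (position 3): before a front vowel (/i, e/) → [ʔ].
Occurrence 3 (position 8): no conditioning environment matches → elsewhere allophone [t].

[d], [ʔ], [t]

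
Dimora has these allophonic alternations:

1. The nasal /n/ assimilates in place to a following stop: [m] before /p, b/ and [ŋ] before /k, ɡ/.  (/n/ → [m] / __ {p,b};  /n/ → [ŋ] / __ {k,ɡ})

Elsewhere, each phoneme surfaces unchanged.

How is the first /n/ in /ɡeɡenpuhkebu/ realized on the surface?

/n/ — between /e/ and /p/, before a labial or velar stop — surfaces as [m] (rule 1).

[m]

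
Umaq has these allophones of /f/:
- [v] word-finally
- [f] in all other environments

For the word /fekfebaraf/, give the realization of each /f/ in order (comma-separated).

Occurrence 1 (position 1): no conditioning environment matches → elsewhere allophone [f].
Occurrence 2 (position 4): no conditioning environment matches → elsewhere allophone [f].
Occurrence 3 (position 10): word-finally → [v].

[f], [f], [v]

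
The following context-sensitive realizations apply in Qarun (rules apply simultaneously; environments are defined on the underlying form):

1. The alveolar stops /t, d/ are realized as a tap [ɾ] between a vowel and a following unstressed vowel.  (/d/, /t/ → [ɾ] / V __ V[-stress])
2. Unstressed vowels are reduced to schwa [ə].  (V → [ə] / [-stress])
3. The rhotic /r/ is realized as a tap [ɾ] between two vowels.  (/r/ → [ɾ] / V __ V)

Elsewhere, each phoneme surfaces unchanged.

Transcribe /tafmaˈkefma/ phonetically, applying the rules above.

[təfməˈkefmə]

/t/ (word-initial): rule 1 targets it, but not between a vowel and a following unstressed vowel → unchanged [t].
/a/ — between /t/ and /f/, in an unstressed syllable — surfaces as [ə] (rule 2).
/f/ (between /a/ and /m/): no rule targets it → [f].
/m/ stays [m].
Rule 2 applies to /a/ (between /m/ and /k/: in an unstressed syllable) → [ə].
/k/ (between /a/ and /e/): no rule targets it → [k].
/e/ (between /k/ and /f/) is in the target of rule 2 but the environment (in an unstressed syllable) is not met → [e].
/f/ (between /e/ and /m/) is unaffected → [f].
/m/ stays [m].
/a/ (word-final): in an unstressed syllable, so rule 2 applies → [ə].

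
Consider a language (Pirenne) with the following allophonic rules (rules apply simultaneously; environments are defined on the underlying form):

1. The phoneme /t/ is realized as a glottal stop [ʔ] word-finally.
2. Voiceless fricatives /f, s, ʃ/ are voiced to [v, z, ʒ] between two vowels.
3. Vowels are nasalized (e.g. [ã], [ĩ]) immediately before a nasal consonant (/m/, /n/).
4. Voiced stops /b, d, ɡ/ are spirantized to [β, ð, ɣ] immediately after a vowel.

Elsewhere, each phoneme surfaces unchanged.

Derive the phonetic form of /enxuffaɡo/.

[ẽnxuffaɣo]

Rule 3 applies to /e/ (word-initial: before a nasal consonant) → [ẽ].
/n/ — not in any rule's target class → [n].
/x/ — not in any rule's target class → [x].
/u/ (between /x/ and /f/) fails the environment for rule 3, so it stays [u].
/f/ (between /u/ and /f/) is in the target of rule 2 but the environment (between two vowels) is not met → [f].
/f/ (between /f/ and /a/) fails the environment for rule 2, so it stays [f].
/a/ (between /f/ and /ɡ/) fails the environment for rule 3, so it stays [a].
/ɡ/ meets the environment for rule 4 (immediately after a vowel) → [ɣ].
/o/ (word-final) fails the environment for rule 3, so it stays [o].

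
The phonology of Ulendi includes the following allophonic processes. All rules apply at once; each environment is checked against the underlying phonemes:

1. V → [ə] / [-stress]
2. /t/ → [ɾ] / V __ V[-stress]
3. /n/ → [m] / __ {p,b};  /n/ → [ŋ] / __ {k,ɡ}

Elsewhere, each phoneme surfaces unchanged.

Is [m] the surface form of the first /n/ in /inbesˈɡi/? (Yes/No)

Yes

/n/ — between /i/ and /b/, before a labial or velar stop — surfaces as [m] (rule 3).
The actual realization is [m], which matches [m].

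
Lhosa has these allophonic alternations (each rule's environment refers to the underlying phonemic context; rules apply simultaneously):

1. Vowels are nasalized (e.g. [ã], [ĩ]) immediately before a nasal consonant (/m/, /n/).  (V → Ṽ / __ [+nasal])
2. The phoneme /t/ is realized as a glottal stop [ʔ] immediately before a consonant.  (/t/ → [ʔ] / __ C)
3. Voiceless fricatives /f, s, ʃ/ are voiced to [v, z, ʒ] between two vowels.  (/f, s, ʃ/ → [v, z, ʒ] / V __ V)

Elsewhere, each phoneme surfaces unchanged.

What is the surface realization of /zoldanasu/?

/o/ — between /z/ and /l/; rule 1 does not apply here → [o].
/a/ (between /d/ and /n/) occurs before a nasal consonant → [ã] by rule 1.
/a/ (between /n/ and /s/) is in the target of rule 1 but the environment (before a nasal consonant) is not met → [a].
/s/ — between /a/ and /u/, between two vowels — surfaces as [z] (rule 3).
/u/ (word-final) fails the environment for rule 1, so it stays [u].

[zoldãnazu]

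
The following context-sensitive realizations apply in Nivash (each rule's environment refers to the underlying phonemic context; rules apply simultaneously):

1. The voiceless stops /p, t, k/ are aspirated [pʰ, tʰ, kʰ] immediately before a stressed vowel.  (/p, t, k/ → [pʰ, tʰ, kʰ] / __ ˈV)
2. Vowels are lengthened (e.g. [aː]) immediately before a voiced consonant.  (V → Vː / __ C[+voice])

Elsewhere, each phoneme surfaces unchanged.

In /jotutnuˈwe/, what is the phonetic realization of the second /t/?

[t]

/t/ — between /u/ and /n/; rule 1 does not apply here → [t].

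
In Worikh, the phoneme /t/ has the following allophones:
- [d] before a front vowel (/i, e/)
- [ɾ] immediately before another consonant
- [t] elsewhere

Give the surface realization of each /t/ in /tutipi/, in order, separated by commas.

[t], [d]

Occurrence 1 (position 1): no conditioning environment matches → elsewhere allophone [t].
Occurrence 2 (position 3): before a front vowel (/i, e/) → [d].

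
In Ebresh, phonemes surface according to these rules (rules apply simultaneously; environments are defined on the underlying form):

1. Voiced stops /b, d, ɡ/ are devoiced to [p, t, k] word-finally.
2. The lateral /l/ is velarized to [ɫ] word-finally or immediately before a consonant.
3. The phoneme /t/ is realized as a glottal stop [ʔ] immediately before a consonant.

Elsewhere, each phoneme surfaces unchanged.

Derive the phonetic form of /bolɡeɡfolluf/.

/b/ (word-initial): rule 1 targets it, but not word-finally → unchanged [b].
/l/ — between /o/ and /ɡ/, word-finally or immediately before a consonant — surfaces as [ɫ] (rule 2).
/ɡ/ (between /l/ and /e/): rule 1 targets it, but not word-finally → unchanged [ɡ].
/ɡ/ (between /e/ and /f/): rule 1 targets it, but not word-finally → unchanged [ɡ].
/l/ (between /o/ and /l/): word-finally or immediately before a consonant, so rule 2 applies → [ɫ].
/l/ — between /l/ and /u/; rule 2 does not apply here → [l].

[boɫɡeɡfoɫluf]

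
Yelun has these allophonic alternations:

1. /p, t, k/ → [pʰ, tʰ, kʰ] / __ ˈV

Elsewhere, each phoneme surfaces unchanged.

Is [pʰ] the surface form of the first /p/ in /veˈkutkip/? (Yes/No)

/p/ (word-final): rule 1 targets it, but not immediately before a stressed vowel → unchanged [p].
The actual realization is [p], not [pʰ].

No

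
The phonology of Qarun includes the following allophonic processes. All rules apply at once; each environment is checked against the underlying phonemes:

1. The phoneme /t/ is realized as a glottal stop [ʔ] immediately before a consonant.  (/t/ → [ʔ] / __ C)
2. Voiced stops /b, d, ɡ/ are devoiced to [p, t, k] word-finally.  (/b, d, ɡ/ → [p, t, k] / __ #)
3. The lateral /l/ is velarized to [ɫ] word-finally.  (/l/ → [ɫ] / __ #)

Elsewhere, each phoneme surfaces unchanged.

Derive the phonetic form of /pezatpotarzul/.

/p/ (word-initial) is unaffected → [p].
/e/ stays [e].
/z/ (between /e/ and /a/): no rule targets it → [z].
/a/ stays [a].
/t/ meets the environment for rule 1 (immediately before a consonant) → [ʔ].
/p/ stays [p].
/o/ stays [o].
/t/ (between /o/ and /a/) is in the target of rule 1 but the environment (immediately before a consonant) is not met → [t].
/a/ stays [a].
/r/ stays [r].
/z/ stays [z].
/u/ stays [u].
Rule 3 applies to /l/ (word-final: word-finally) → [ɫ].

[pezaʔpotarzuɫ]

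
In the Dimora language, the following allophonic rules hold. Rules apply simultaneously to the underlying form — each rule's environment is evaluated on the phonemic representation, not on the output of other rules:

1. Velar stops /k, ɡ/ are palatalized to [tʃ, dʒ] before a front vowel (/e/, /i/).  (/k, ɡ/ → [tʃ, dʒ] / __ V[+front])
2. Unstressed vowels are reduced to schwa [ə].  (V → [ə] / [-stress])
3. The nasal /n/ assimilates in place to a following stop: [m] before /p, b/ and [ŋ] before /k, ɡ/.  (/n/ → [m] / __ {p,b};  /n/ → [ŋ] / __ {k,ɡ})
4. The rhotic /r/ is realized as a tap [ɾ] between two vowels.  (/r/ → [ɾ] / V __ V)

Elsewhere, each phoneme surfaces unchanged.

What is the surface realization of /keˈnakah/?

/k/ — word-initial, before a front vowel — surfaces as [tʃ] (rule 1).
/e/ (between /k/ and /n/) occurs in an unstressed syllable → [ə] by rule 2.
/n/ (between /e/ and /a/): rule 3 targets it, but not before a labial or velar stop → unchanged [n].
/a/ — between /n/ and /k/; rule 2 does not apply here → [a].
/k/ (between /a/ and /a/) fails the environment for rule 1, so it stays [k].
/a/ meets the environment for rule 2 (in an unstressed syllable) → [ə].
/h/ — not in any rule's target class → [h].

[tʃəˈnakəh]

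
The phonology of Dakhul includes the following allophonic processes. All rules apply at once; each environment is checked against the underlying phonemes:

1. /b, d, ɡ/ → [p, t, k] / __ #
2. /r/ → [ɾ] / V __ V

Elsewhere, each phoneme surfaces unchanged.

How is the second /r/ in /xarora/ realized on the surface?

[ɾ]

/r/ (between /o/ and /a/): between two vowels, so rule 2 applies → [ɾ].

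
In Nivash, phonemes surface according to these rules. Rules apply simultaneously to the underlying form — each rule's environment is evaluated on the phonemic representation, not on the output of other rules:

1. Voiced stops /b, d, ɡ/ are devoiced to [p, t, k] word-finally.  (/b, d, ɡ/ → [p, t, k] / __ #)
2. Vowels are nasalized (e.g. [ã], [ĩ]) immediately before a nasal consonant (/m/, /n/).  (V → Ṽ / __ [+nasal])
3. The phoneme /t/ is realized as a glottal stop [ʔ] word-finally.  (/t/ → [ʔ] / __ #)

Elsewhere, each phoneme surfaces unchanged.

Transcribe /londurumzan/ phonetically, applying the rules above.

/l/ — not in any rule's target class → [l].
/o/ (between /l/ and /n/) occurs before a nasal consonant → [õ] by rule 2.
/n/ — not in any rule's target class → [n].
/d/ — between /n/ and /u/; rule 1 does not apply here → [d].
/u/ (between /d/ and /r/): rule 2 targets it, but not before a nasal consonant → unchanged [u].
/r/ (between /u/ and /u/): no rule targets it → [r].
Rule 2 applies to /u/ (between /r/ and /m/: before a nasal consonant) → [ũ].
/m/ stays [m].
/z/ stays [z].
/a/ (between /z/ and /n/) occurs before a nasal consonant → [ã] by rule 2.
/n/ stays [n].

[lõndurũmzãn]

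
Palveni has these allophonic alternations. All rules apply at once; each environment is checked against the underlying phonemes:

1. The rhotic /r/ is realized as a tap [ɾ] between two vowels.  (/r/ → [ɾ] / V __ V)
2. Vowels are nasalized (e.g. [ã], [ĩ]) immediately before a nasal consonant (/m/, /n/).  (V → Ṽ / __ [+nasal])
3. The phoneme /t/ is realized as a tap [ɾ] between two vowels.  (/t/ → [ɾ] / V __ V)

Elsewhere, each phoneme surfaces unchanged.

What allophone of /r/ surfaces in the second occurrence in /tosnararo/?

[ɾ]

/r/ meets the environment for rule 1 (between two vowels) → [ɾ].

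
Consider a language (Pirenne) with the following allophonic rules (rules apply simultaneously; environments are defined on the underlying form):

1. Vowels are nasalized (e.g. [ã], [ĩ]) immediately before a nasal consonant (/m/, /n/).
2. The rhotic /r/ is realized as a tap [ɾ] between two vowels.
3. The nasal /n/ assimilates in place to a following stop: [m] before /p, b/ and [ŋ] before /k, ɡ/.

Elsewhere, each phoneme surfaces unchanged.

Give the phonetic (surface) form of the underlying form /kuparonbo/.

/k/ stays [k].
/u/ (between /k/ and /p/) fails the environment for rule 1, so it stays [u].
/p/ — not in any rule's target class → [p].
/a/ (between /p/ and /r/) fails the environment for rule 1, so it stays [a].
/r/ (between /a/ and /o/) occurs between two vowels → [ɾ] by rule 2.
/o/ — between /r/ and /n/, before a nasal consonant — surfaces as [õ] (rule 1).
/n/ — between /o/ and /b/, before a labial or velar stop — surfaces as [m] (rule 3).
/b/ — not in any rule's target class → [b].
/o/ (word-final) fails the environment for rule 1, so it stays [o].

[kupaɾõmbo]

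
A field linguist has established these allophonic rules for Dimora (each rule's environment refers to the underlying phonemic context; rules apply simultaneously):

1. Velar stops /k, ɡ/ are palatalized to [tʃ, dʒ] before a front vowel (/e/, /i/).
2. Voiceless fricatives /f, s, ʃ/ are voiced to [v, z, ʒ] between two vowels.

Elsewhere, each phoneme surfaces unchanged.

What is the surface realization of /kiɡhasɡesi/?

[tʃiɡhasdʒezi]

/k/ — word-initial, before a front vowel — surfaces as [tʃ] (rule 1).
/i/ stays [i].
/ɡ/ — between /i/ and /h/; rule 1 does not apply here → [ɡ].
/h/ (between /ɡ/ and /a/) is unaffected → [h].
/a/ — not in any rule's target class → [a].
/s/ — between /a/ and /ɡ/; rule 2 does not apply here → [s].
/ɡ/ (between /s/ and /e/) occurs before a front vowel → [dʒ] by rule 1.
/e/ — not in any rule's target class → [e].
/s/ (between /e/ and /i/): between two vowels, so rule 2 applies → [z].
/i/ (word-final): no rule targets it → [i].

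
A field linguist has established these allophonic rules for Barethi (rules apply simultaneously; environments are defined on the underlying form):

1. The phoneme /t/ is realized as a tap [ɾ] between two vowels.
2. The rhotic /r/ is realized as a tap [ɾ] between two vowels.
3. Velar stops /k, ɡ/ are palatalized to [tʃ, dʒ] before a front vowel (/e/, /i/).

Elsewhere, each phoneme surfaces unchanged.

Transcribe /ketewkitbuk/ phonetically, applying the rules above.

[tʃeɾewtʃitbuk]

/k/ (word-initial) occurs before a front vowel → [tʃ] by rule 3.
/t/ meets the environment for rule 1 (between two vowels) → [ɾ].
Rule 3 applies to /k/ (between /w/ and /i/: before a front vowel) → [tʃ].
/t/ (between /i/ and /b/) is in the target of rule 1 but the environment (between two vowels) is not met → [t].
/k/ (word-final) fails the environment for rule 3, so it stays [k].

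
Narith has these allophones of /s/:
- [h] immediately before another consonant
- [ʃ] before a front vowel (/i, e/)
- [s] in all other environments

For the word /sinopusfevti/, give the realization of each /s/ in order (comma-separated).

Occurrence 1 (position 1): before a front vowel (/i, e/) → [ʃ].
Occurrence 2 (position 7): immediately before another consonant → [h].

[ʃ], [h]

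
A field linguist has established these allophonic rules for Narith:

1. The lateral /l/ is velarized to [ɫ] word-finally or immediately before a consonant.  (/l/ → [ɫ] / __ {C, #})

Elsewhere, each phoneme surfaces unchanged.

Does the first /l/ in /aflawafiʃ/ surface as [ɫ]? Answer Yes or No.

No

/l/ — between /f/ and /a/; rule 1 does not apply here → [l].
The actual realization is [l], not [ɫ].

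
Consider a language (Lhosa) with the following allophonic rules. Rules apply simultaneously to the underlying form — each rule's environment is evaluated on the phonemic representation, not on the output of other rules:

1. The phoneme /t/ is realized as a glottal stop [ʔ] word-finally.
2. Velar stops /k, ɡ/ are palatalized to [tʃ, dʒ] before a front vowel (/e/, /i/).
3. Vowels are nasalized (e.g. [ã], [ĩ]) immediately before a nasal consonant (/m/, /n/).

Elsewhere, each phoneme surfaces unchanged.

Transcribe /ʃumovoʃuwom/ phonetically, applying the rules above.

[ʃũmovoʃuwõm]

/ʃ/ stays [ʃ].
/u/ — between /ʃ/ and /m/, before a nasal consonant — surfaces as [ũ] (rule 3).
/m/ stays [m].
/o/ (between /m/ and /v/) fails the environment for rule 3, so it stays [o].
/v/ (between /o/ and /o/) is unaffected → [v].
/o/ — between /v/ and /ʃ/; rule 3 does not apply here → [o].
/ʃ/ (between /o/ and /u/): no rule targets it → [ʃ].
/u/ (between /ʃ/ and /w/) is in the target of rule 3 but the environment (before a nasal consonant) is not met → [u].
/w/ (between /u/ and /o/): no rule targets it → [w].
/o/ — between /w/ and /m/, before a nasal consonant — surfaces as [õ] (rule 3).
/m/ stays [m].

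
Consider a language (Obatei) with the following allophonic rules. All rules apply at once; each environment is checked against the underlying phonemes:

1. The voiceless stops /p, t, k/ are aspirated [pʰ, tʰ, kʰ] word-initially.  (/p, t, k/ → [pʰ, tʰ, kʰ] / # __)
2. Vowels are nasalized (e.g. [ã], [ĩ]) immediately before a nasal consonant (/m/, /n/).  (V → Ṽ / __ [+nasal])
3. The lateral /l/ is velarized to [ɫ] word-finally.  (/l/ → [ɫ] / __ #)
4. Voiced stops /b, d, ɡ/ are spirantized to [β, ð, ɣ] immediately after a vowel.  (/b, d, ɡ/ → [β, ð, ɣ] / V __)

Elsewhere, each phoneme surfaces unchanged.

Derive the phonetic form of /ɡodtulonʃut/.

/ɡ/ (word-initial) fails the environment for rule 4, so it stays [ɡ].
/o/ (between /ɡ/ and /d/) is in the target of rule 2 but the environment (before a nasal consonant) is not met → [o].
/d/ (between /o/ and /t/): immediately after a vowel, so rule 4 applies → [ð].
/t/ — between /d/ and /u/; rule 1 does not apply here → [t].
/u/ (between /t/ and /l/): rule 2 targets it, but not before a nasal consonant → unchanged [u].
/l/ (between /u/ and /o/) fails the environment for rule 3, so it stays [l].
Rule 2 applies to /o/ (between /l/ and /n/: before a nasal consonant) → [õ].
/u/ (between /ʃ/ and /t/): rule 2 targets it, but not before a nasal consonant → unchanged [u].
/t/ (word-final) fails the environment for rule 1, so it stays [t].

[ɡoðtulõnʃut]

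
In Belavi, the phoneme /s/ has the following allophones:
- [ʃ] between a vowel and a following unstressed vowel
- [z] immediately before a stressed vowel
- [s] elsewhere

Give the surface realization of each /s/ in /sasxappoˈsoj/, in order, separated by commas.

[s], [s], [z]

Occurrence 1 (position 1): no conditioning environment matches → elsewhere allophone [s].
Occurrence 2 (position 3): no conditioning environment matches → elsewhere allophone [s].
Occurrence 3 (position 9): immediately before a stressed vowel → [z].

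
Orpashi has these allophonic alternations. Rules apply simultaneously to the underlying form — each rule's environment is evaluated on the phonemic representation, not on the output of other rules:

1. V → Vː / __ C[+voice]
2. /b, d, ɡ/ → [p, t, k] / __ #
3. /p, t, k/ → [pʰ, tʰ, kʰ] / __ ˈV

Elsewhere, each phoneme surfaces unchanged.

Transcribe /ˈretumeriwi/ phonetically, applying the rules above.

/e/ (between /r/ and /t/) fails the environment for rule 1, so it stays [e].
/t/ — between /e/ and /u/; rule 3 does not apply here → [t].
/u/ (between /t/ and /m/): before a voiced consonant, so rule 1 applies → [uː].
Rule 1 applies to /e/ (between /m/ and /r/: before a voiced consonant) → [eː].
/i/ (between /r/ and /w/): before a voiced consonant, so rule 1 applies → [iː].
/i/ (word-final) is in the target of rule 1 but the environment (before a voiced consonant) is not met → [i].

[ˈretuːmeːriːwi]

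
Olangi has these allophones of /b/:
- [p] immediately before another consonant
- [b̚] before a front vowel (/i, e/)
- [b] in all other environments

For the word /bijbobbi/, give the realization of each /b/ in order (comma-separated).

Occurrence 1 (position 1): before a front vowel (/i, e/) → [b̚].
Occurrence 2 (position 4): no conditioning environment matches → elsewhere allophone [b].
Occurrence 3 (position 6): immediately before another consonant → [p].
Occurrence 4 (position 7): before a front vowel (/i, e/) → [b̚].

[b̚], [b], [p], [b̚]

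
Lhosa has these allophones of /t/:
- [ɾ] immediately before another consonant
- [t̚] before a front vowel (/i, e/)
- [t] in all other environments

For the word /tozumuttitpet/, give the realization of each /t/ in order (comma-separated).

Occurrence 1 (position 1): no conditioning environment matches → elsewhere allophone [t].
Occurrence 2 (position 7): immediately before another consonant → [ɾ].
Occurrence 3 (position 8): before a front vowel (/i, e/) → [t̚].
Occurrence 4 (position 10): immediately before another consonant → [ɾ].
Occurrence 5 (position 13): no conditioning environment matches → elsewhere allophone [t].

[t], [ɾ], [t̚], [ɾ], [t]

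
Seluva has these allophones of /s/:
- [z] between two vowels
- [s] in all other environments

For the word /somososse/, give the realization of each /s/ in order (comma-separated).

Occurrence 1 (position 1): no conditioning environment matches → elsewhere allophone [s].
Occurrence 2 (position 5): between two vowels → [z].
Occurrence 3 (position 7): no conditioning environment matches → elsewhere allophone [s].
Occurrence 4 (position 8): no conditioning environment matches → elsewhere allophone [s].

[s], [z], [s], [s]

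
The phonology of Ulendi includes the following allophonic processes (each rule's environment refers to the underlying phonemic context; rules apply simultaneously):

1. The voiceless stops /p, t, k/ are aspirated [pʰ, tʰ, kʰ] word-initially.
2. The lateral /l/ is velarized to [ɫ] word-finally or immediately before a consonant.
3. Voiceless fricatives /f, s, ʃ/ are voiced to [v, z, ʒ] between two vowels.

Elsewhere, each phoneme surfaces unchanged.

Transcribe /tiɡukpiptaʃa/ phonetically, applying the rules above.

[tʰiɡukpiptaʒa]

/t/ meets the environment for rule 1 (word-initially) → [tʰ].
/k/ (between /u/ and /p/): rule 1 targets it, but not word-initially → unchanged [k].
/p/ (between /k/ and /i/): rule 1 targets it, but not word-initially → unchanged [p].
/p/ (between /i/ and /t/): rule 1 targets it, but not word-initially → unchanged [p].
/t/ — between /p/ and /a/; rule 1 does not apply here → [t].
/ʃ/ (between /a/ and /a/) occurs between two vowels → [ʒ] by rule 3.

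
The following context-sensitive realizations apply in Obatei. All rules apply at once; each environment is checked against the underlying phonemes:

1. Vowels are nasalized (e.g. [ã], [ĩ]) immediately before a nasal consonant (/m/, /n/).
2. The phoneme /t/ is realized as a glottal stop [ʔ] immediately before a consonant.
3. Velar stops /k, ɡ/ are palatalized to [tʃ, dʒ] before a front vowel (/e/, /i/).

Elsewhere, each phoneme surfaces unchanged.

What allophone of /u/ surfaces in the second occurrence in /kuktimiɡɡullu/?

[u]

/u/ — between /ɡ/ and /l/; rule 1 does not apply here → [u].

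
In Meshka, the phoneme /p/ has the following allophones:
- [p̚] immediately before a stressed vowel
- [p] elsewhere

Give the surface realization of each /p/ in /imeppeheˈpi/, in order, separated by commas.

[p], [p], [p̚]

Occurrence 1 (position 4): no conditioning environment matches → elsewhere allophone [p].
Occurrence 2 (position 5): no conditioning environment matches → elsewhere allophone [p].
Occurrence 3 (position 9): immediately before a stressed vowel → [p̚].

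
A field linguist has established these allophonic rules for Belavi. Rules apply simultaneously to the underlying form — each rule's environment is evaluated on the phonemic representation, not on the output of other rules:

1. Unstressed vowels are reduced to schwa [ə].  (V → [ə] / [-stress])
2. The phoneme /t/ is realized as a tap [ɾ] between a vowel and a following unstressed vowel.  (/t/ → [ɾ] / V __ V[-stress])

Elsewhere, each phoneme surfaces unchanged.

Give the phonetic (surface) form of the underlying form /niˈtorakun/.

Rule 1 applies to /i/ (between /n/ and /t/: in an unstressed syllable) → [ə].
/t/ — between /i/ and /o/; rule 2 does not apply here → [t].
/o/ (between /t/ and /r/) fails the environment for rule 1, so it stays [o].
/a/ — between /r/ and /k/, in an unstressed syllable — surfaces as [ə] (rule 1).
/u/ (between /k/ and /n/): in an unstressed syllable, so rule 1 applies → [ə].

[nəˈtorəkən]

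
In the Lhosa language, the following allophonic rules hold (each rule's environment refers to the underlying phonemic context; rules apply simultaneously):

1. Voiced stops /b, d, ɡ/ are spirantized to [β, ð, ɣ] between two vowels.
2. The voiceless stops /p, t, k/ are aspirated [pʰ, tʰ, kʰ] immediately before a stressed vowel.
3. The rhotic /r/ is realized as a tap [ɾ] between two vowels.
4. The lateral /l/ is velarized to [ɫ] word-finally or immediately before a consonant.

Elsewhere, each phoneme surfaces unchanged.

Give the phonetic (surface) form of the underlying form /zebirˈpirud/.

[zeβirˈpʰiɾud]

/z/ (word-initial) is unaffected → [z].
/e/ — not in any rule's target class → [e].
Rule 1 applies to /b/ (between /e/ and /i/: between two vowels) → [β].
/i/ (between /b/ and /r/) is unaffected → [i].
/r/ — between /i/ and /p/; rule 3 does not apply here → [r].
/p/ — between /r/ and /i/, immediately before a stressed vowel — surfaces as [pʰ] (rule 2).
/i/ — not in any rule's target class → [i].
/r/ meets the environment for rule 3 (between two vowels) → [ɾ].
/u/ stays [u].
/d/ (word-final) is in the target of rule 1 but the environment (between two vowels) is not met → [d].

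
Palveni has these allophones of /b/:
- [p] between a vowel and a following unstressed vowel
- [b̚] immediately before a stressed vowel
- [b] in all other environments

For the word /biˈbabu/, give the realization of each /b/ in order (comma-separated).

[b], [b̚], [p]

Occurrence 1 (position 1): no conditioning environment matches → elsewhere allophone [b].
Occurrence 2 (position 3): immediately before a stressed vowel → [b̚].
Occurrence 3 (position 5): between a vowel and a following unstressed vowel → [p].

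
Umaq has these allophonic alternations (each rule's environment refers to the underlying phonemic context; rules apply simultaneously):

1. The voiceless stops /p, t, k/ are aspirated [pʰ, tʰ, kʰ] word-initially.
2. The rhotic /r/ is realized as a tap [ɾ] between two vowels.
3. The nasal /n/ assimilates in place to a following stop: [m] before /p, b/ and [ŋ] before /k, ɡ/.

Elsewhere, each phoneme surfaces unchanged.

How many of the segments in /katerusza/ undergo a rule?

2

Segments that undergo a rule: /k/ → [kʰ] (rule 1); /r/ → [ɾ] (rule 2).
All other segments surface unchanged.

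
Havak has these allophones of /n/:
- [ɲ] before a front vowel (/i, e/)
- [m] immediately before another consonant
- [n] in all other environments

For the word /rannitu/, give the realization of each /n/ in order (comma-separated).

Occurrence 1 (position 3): immediately before another consonant → [m].
Occurrence 2 (position 4): before a front vowel (/i, e/) → [ɲ].

[m], [ɲ]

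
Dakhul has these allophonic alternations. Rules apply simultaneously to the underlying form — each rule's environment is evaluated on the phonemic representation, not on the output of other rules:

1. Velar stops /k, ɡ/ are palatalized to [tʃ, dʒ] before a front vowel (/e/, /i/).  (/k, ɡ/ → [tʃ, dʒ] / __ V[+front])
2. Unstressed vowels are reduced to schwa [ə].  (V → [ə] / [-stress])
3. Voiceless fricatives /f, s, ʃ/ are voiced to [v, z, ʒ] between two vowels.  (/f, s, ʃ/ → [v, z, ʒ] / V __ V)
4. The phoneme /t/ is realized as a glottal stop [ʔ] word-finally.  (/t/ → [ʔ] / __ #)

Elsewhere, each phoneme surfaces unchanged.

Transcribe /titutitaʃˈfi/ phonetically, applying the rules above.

/t/ (word-initial): rule 4 targets it, but not word-finally → unchanged [t].
/i/ (between /t/ and /t/) occurs in an unstressed syllable → [ə] by rule 2.
/t/ (between /i/ and /u/) is in the target of rule 4 but the environment (word-finally) is not met → [t].
Rule 2 applies to /u/ (between /t/ and /t/: in an unstressed syllable) → [ə].
/t/ — between /u/ and /i/; rule 4 does not apply here → [t].
/i/ meets the environment for rule 2 (in an unstressed syllable) → [ə].
/t/ (between /i/ and /a/) fails the environment for rule 4, so it stays [t].
Rule 2 applies to /a/ (between /t/ and /ʃ/: in an unstressed syllable) → [ə].
/ʃ/ (between /a/ and /f/) is in the target of rule 3 but the environment (between two vowels) is not met → [ʃ].
/f/ (between /ʃ/ and /i/) fails the environment for rule 3, so it stays [f].
/i/ (word-final): rule 2 targets it, but not in an unstressed syllable → unchanged [i].

[tətətətəʃˈfi]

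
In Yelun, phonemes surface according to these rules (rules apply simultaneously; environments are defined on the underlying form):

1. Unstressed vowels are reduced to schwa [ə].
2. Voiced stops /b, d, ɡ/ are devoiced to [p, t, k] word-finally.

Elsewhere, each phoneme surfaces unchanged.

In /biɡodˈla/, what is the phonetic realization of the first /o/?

Rule 1 applies to /o/ (between /ɡ/ and /d/: in an unstressed syllable) → [ə].

[ə]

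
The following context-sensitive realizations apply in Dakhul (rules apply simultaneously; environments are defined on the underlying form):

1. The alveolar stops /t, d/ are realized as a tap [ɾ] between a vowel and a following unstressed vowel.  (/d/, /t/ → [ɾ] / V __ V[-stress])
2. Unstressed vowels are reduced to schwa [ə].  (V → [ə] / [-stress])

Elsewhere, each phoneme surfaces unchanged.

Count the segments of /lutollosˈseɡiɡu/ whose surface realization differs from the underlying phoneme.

Segments that undergo a rule: /u/ → [ə] (rule 2); /t/ → [ɾ] (rule 1); /o/ → [ə] (rule 2); /o/ → [ə] (rule 2); /i/ → [ə] (rule 2); /u/ → [ə] (rule 2).
All other segments surface unchanged.

6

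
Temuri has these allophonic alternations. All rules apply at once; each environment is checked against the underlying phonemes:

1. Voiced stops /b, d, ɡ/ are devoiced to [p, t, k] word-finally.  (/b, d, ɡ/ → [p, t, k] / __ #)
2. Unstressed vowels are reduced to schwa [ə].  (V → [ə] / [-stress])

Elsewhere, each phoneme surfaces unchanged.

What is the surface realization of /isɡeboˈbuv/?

[əsɡəbəˈbuv]

/i/ — word-initial, in an unstressed syllable — surfaces as [ə] (rule 2).
/s/ — not in any rule's target class → [s].
/ɡ/ (between /s/ and /e/) is in the target of rule 1 but the environment (word-finally) is not met → [ɡ].
/e/ — between /ɡ/ and /b/, in an unstressed syllable — surfaces as [ə] (rule 2).
/b/ (between /e/ and /o/): rule 1 targets it, but not word-finally → unchanged [b].
/o/ — between /b/ and /b/, in an unstressed syllable — surfaces as [ə] (rule 2).
/b/ — between /o/ and /u/; rule 1 does not apply here → [b].
/u/ (between /b/ and /v/) is in the target of rule 2 but the environment (in an unstressed syllable) is not met → [u].
/v/ (word-final) is unaffected → [v].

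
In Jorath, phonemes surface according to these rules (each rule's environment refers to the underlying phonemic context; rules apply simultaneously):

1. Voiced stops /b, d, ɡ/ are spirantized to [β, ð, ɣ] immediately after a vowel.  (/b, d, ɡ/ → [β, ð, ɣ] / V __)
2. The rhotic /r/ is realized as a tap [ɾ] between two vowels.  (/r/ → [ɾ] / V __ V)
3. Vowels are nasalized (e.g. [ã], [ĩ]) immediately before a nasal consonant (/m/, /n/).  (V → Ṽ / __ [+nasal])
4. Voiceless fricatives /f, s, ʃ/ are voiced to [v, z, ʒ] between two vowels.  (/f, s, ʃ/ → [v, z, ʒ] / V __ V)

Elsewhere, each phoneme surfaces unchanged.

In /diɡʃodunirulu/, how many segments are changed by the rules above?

Segments that undergo a rule: /ɡ/ → [ɣ] (rule 1); /d/ → [ð] (rule 1); /u/ → [ũ] (rule 3); /r/ → [ɾ] (rule 2).
All other segments surface unchanged.

4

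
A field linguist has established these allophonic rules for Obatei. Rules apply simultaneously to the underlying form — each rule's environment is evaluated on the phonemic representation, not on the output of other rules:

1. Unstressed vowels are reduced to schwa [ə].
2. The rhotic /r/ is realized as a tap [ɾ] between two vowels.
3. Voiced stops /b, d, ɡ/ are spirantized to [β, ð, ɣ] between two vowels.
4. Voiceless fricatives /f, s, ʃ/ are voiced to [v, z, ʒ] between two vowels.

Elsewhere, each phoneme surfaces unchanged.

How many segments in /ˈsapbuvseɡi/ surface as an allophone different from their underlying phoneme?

Segments that undergo a rule: /u/ → [ə] (rule 1); /e/ → [ə] (rule 1); /ɡ/ → [ɣ] (rule 3); /i/ → [ə] (rule 1).
All other segments surface unchanged.

4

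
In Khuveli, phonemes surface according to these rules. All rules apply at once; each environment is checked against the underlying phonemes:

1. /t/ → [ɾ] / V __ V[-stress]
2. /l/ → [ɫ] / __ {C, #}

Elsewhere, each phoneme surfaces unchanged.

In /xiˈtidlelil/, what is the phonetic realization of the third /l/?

[ɫ]

/l/ (word-final) occurs word-finally or immediately before a consonant → [ɫ] by rule 2.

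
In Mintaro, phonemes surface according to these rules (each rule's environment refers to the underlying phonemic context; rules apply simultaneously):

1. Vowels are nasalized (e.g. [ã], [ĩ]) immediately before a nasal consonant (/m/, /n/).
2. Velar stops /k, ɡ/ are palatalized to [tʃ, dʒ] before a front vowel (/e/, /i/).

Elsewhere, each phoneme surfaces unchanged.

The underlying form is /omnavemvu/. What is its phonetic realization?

[õmnavẽmvu]

/o/ (word-initial) occurs before a nasal consonant → [õ] by rule 1.
/m/ stays [m].
/n/ (between /m/ and /a/) is unaffected → [n].
/a/ — between /n/ and /v/; rule 1 does not apply here → [a].
/v/ — not in any rule's target class → [v].
/e/ — between /v/ and /m/, before a nasal consonant — surfaces as [ẽ] (rule 1).
/m/ (between /e/ and /v/): no rule targets it → [m].
/v/ (between /m/ and /u/) is unaffected → [v].
/u/ (word-final) fails the environment for rule 1, so it stays [u].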